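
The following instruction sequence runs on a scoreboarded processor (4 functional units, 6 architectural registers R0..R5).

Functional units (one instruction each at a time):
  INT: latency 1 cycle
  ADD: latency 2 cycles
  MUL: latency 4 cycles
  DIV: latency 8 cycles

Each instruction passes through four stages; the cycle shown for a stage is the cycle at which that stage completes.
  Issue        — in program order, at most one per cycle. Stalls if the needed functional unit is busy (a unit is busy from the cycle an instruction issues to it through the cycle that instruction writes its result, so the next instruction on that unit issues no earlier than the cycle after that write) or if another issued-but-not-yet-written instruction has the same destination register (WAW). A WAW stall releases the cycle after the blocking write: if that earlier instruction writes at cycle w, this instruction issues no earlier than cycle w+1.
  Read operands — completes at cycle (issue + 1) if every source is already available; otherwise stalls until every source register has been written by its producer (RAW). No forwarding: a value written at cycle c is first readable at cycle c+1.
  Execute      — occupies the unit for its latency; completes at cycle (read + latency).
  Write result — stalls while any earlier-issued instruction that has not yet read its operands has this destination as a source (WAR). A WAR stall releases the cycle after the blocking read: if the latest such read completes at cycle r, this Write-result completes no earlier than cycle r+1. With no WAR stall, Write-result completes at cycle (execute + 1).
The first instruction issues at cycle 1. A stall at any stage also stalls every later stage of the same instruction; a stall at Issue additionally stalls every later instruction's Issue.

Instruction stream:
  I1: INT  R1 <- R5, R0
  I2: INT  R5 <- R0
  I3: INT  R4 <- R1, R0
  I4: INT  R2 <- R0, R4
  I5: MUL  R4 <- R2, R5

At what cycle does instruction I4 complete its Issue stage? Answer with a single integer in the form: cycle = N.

  I1 | 1 | 2 | 3 | 4
  I2 | 5 | 6 | 7 | 8   struct: INT busy until I1 writes@4
  I3 | 9 | 10 | 11 | 12   struct: INT busy until I2 writes@8
  I4 | 13 | 14 | 15 | 16   struct: INT busy until I3 writes@12
  I5 | 14 | 17 | 21 | 22   RAW R2: wait I4 write@16

cycle = 13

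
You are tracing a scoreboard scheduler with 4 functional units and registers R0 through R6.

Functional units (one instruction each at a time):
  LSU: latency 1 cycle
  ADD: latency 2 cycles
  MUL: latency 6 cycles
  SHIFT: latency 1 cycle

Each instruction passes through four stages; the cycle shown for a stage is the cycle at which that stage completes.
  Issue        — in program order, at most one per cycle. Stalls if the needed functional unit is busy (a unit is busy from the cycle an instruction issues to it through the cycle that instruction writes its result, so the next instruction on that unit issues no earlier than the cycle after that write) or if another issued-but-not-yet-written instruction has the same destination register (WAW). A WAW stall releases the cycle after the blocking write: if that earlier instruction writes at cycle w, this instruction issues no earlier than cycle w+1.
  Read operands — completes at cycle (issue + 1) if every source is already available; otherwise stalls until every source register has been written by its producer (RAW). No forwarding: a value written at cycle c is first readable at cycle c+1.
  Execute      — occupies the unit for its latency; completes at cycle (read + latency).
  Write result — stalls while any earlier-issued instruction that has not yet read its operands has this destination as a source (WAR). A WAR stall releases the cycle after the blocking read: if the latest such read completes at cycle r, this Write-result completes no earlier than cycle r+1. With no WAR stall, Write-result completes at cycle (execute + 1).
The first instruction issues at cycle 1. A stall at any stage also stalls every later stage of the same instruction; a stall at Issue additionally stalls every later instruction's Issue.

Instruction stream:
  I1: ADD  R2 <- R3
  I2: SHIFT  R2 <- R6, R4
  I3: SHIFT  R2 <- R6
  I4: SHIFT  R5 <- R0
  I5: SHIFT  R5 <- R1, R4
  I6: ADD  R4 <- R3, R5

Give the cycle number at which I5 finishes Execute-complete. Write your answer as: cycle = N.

I1  is:1  ro:2  ex:4  wr:5
I2  is:6  ro:7  ex:8  wr:9  — WAW R2: wait I1 write@5
I3  is:10  ro:11  ex:12  wr:13  — struct: SHIFT busy until I2 writes@9
I4  is:14  ro:15  ex:16  wr:17  — struct: SHIFT busy until I3 writes@13
I5  is:18  ro:19  ex:20  wr:21  — struct: SHIFT busy until I4 writes@17
I6  is:19  ro:22  ex:24  wr:25  — RAW R5: wait I5 write@21

cycle = 20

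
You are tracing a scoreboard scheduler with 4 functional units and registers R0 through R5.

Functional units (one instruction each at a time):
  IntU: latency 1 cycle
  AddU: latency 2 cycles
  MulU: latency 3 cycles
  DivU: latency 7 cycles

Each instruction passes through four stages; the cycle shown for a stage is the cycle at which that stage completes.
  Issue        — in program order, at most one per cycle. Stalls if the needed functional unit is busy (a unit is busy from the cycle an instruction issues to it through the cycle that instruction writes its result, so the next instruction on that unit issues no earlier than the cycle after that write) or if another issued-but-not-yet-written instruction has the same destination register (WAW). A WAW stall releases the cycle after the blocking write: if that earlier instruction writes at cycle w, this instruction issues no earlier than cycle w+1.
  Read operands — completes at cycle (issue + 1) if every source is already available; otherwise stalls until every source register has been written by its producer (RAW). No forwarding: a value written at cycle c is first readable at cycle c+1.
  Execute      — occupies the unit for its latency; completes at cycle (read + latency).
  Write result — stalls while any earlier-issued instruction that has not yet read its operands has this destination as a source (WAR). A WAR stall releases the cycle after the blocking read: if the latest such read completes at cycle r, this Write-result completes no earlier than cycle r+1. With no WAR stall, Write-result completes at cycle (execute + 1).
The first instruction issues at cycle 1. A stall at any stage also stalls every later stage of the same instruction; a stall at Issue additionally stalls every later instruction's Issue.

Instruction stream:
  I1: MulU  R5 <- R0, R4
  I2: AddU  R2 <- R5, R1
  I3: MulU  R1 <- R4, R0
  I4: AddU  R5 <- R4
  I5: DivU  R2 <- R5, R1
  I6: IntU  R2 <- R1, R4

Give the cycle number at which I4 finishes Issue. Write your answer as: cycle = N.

cycle = 11

c1: I1→MulU
c2: I1 RO, I2→AddU
c5: I1 EX
c6: I1 WR R5
c7: I2 RO, I3→MulU
c8: I3 RO
c9: I2 EX
c10: I2 WR R2
c11: I3 EX, I4→AddU
c12: I3 WR R1, I4 RO, I5→DivU
c14: I4 EX
c15: I4 WR R5
c16: I5 RO
c23: I5 EX
c24: I5 WR R2
c25: I6→IntU
c26: I6 RO
c27: I6 EX
c28: I6 WR R2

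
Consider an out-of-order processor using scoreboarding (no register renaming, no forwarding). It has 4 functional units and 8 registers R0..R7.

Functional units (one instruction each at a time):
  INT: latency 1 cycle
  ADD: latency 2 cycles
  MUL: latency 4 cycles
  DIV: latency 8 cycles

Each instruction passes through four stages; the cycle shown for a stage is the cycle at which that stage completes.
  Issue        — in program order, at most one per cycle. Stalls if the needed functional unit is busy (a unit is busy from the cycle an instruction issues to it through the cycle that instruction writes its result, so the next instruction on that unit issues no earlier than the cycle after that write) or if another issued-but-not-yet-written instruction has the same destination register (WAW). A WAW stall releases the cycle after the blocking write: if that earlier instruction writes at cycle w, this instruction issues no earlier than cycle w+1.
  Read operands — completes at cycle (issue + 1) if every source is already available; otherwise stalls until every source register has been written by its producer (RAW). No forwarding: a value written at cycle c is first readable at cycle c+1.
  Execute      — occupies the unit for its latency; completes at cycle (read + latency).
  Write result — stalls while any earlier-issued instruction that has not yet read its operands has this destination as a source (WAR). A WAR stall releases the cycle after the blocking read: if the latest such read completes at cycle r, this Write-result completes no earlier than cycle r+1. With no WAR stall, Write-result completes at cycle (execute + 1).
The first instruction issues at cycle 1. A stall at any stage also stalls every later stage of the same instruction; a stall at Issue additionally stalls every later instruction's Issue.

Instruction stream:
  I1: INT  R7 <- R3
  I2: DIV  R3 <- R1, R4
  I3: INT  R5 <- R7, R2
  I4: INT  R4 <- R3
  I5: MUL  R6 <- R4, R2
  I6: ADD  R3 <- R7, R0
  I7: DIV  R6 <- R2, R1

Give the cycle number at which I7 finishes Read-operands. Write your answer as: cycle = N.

cycle = 23

I1  is:1  ro:2  ex:3  wr:4
I2  is:2  ro:3  ex:11  wr:12
I3  is:5  ro:6  ex:7  wr:8  — struct: INT busy until I1 writes@4
I4  is:9  ro:13  ex:14  wr:15  — struct: INT busy until I3 writes@8, RAW R3: wait I2 write@12
I5  is:10  ro:16  ex:20  wr:21  — RAW R4: wait I4 write@15
I6  is:13  ro:14  ex:16  wr:17  — WAW R3: wait I2 write@12
I7  is:22  ro:23  ex:31  wr:32  — WAW R6: wait I5 write@21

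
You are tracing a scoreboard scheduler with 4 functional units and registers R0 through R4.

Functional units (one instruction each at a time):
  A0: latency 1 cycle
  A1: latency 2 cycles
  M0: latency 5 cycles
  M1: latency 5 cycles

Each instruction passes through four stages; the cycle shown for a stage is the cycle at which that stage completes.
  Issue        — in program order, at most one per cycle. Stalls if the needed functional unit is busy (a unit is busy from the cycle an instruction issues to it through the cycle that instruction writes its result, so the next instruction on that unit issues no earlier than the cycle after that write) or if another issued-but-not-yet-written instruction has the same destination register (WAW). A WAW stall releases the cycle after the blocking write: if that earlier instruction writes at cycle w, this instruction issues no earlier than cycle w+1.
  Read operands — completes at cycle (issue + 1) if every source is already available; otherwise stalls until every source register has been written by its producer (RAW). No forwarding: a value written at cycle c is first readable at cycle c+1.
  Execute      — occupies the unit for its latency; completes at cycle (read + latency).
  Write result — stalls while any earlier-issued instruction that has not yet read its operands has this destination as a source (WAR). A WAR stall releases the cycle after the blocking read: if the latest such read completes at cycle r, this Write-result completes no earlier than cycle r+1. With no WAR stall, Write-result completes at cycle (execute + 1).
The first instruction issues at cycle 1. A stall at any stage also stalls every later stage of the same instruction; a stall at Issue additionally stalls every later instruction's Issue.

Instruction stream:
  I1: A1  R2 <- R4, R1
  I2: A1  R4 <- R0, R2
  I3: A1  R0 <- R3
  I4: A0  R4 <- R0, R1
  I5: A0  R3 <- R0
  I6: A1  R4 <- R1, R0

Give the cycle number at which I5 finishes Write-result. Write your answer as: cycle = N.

cycle = 22

cycle 1: issue I1 (A1)
cycle 2: I1 read-ops
cycle 4: I1 finished on A1
cycle 5: I1→R2
cycle 6: issue I2 (A1)
cycle 7: I2 read-ops
cycle 9: I2 finished on A1
cycle 10: I2→R4
cycle 11: issue I3 (A1)
cycle 12: I3 read-ops, issue I4 (A0)
cycle 14: I3 finished on A1
cycle 15: I3→R0
cycle 16: I4 read-ops
cycle 17: I4 finished on A0
cycle 18: I4→R4
cycle 19: issue I5 (A0)
cycle 20: I5 read-ops, issue I6 (A1)
cycle 21: I5 finished on A0, I6 read-ops
cycle 22: I5→R3
cycle 23: I6 finished on A1
cycle 24: I6→R4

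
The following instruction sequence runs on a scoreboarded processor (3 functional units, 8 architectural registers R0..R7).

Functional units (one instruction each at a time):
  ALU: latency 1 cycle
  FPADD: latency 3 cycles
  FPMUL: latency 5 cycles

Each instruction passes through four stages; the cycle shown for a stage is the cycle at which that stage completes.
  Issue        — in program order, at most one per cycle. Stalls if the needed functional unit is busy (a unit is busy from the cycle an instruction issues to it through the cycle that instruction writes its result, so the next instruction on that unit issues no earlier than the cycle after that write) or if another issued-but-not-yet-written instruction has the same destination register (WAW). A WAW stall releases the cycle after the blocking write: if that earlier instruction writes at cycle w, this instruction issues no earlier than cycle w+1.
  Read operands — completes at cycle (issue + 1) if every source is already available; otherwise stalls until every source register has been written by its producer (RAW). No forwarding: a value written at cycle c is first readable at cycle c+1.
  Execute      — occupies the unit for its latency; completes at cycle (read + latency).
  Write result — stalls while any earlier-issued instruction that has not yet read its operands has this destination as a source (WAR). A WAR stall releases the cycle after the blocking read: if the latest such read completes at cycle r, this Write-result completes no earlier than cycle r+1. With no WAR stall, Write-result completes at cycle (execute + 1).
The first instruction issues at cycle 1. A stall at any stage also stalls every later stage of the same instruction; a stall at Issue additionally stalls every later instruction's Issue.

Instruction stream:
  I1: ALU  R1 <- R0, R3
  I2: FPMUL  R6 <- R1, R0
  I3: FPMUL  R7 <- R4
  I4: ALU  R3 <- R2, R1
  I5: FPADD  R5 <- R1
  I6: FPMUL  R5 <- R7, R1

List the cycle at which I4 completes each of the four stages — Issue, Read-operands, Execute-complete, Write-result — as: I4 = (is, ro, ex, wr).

c1: I1→ALU
c2: I1 RO · I2→FPMUL
c3: I1 EX
c4: I1 WR R1
c5: I2 RO
c10: I2 EX
c11: I2 WR R6
c12: I3→FPMUL
c13: I3 RO · I4→ALU
c14: I4 RO · I5→FPADD
c15: I4 EX · I5 RO
c16: I4 WR R3
c18: I3 EX · I5 EX
c19: I3 WR R7 · I5 WR R5
c20: I6→FPMUL
c21: I6 RO
c26: I6 EX
c27: I6 WR R5

I4 = (13, 14, 15, 16)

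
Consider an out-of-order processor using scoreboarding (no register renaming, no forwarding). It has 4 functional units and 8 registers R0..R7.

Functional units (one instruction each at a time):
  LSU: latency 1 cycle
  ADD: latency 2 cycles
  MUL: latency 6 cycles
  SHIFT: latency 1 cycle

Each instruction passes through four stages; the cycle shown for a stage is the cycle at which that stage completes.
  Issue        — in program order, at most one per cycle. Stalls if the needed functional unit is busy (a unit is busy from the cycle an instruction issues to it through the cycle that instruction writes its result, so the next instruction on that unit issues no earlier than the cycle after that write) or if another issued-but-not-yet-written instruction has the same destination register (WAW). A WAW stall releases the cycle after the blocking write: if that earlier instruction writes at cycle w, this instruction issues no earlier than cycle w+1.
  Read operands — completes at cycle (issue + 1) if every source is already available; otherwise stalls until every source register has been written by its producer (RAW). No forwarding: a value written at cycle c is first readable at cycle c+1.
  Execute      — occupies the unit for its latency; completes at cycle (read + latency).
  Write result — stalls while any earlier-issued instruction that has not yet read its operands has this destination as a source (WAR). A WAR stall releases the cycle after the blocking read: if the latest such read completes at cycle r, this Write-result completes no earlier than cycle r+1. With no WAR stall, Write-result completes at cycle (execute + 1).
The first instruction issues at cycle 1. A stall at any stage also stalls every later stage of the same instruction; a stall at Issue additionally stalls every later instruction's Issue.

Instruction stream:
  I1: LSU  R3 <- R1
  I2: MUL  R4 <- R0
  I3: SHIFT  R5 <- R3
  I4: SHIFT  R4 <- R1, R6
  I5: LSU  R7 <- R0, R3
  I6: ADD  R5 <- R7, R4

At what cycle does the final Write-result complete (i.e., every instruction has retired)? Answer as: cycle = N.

cycle = 19

  I1 | 1 | 2 | 3 | 4
  I2 | 2 | 3 | 9 | 10
  I3 | 3 | 5 | 6 | 7   RAW R3: wait I1 write@4
  I4 | 11 | 12 | 13 | 14   WAW R4: wait I2 write@10
  I5 | 12 | 13 | 14 | 15
  I6 | 13 | 16 | 18 | 19   RAW R7: wait I5 write@15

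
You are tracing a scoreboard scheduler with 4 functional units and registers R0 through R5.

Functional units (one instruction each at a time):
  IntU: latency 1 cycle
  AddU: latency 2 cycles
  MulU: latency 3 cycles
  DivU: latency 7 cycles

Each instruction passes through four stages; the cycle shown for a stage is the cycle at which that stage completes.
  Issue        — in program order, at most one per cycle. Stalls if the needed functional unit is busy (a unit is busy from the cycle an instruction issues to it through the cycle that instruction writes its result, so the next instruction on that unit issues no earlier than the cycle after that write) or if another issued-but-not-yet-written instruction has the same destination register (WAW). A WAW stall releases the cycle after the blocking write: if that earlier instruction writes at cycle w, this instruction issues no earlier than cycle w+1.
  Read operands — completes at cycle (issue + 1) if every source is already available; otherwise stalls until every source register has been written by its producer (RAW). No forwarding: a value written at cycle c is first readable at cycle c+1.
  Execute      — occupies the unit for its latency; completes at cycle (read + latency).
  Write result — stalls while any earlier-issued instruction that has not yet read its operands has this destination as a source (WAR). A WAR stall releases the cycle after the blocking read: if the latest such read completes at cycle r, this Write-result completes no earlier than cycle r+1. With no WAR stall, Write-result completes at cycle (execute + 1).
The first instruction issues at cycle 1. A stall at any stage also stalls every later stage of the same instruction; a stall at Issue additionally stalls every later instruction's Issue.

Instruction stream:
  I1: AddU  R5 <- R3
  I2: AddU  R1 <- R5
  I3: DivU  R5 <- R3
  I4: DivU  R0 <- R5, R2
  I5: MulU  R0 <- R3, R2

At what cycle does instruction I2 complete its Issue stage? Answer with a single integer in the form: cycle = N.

  I1 | 1 | 2 | 4 | 5
  I2 | 6 | 7 | 9 | 10   struct: AddU busy until I1 writes@5
  I3 | 7 | 8 | 15 | 16
  I4 | 17 | 18 | 25 | 26   struct: DivU busy until I3 writes@16
  I5 | 27 | 28 | 31 | 32   WAW R0: wait I4 write@26

cycle = 6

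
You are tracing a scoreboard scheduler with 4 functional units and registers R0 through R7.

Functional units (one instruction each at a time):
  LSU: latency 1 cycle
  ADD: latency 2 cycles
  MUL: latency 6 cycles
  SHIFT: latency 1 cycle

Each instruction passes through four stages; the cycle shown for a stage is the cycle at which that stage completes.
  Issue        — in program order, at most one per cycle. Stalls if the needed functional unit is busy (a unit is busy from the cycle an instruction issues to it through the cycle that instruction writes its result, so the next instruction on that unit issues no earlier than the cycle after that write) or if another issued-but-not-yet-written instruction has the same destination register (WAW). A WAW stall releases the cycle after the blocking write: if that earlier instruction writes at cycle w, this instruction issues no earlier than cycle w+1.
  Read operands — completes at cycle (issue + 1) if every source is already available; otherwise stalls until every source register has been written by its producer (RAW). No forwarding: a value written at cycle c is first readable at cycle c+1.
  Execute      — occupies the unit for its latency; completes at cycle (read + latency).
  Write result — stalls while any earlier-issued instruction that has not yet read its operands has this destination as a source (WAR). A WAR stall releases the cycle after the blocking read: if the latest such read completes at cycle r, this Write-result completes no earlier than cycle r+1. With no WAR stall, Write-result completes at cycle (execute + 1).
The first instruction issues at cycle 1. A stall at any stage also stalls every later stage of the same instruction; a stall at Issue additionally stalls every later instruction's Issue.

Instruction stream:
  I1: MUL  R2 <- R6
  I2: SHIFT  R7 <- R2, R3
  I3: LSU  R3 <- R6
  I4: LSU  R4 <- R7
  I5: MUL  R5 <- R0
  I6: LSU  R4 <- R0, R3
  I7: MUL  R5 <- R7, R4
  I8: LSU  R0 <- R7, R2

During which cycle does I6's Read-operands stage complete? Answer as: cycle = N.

c1: I1→MUL
c2: I1 RO; I2→SHIFT
c3: I3→LSU
c4: I3 RO
c5: I3 EX
c8: I1 EX
c9: I1 WR R2
c10: I2 RO
c11: I2 EX; I3 WR R3
c12: I2 WR R7; I4→LSU
c13: I4 RO; I5→MUL
c14: I4 EX; I5 RO
c15: I4 WR R4
c16: I6→LSU
c17: I6 RO
c18: I6 EX
c19: I6 WR R4
c20: I5 EX
c21: I5 WR R5
c22: I7→MUL
c23: I7 RO; I8→LSU
c24: I8 RO
c25: I8 EX
c26: I8 WR R0
c29: I7 EX
c30: I7 WR R5

cycle = 17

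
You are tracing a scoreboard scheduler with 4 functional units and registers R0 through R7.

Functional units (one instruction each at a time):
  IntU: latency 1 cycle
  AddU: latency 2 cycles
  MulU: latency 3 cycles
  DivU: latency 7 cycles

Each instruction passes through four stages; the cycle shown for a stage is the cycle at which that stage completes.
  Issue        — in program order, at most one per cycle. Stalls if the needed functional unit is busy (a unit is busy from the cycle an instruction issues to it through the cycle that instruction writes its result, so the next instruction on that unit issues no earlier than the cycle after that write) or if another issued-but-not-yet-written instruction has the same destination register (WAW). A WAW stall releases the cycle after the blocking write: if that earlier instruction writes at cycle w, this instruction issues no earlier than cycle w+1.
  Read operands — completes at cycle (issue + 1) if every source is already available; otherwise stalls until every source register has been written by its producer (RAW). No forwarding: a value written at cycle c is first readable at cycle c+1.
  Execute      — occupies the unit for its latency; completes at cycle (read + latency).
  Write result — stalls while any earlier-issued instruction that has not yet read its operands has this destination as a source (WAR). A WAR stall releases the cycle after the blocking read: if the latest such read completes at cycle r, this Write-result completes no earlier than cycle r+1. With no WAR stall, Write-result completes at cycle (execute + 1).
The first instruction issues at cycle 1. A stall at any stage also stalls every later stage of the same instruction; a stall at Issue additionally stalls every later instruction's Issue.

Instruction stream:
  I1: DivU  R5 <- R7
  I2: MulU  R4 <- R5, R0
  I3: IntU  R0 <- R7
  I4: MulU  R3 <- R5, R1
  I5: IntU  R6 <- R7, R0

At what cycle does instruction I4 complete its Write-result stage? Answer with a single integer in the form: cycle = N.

cycle = 21

cycle 1: issue I1 (DivU)
cycle 2: I1 read-ops; issue I2 (MulU)
cycle 3: issue I3 (IntU)
cycle 4: I3 read-ops
cycle 5: I3 finished on IntU
cycle 9: I1 finished on DivU
cycle 10: I1→R5
cycle 11: I2 read-ops
cycle 12: I3→R0
cycle 14: I2 finished on MulU
cycle 15: I2→R4
cycle 16: issue I4 (MulU)
cycle 17: I4 read-ops; issue I5 (IntU)
cycle 18: I5 read-ops
cycle 19: I5 finished on IntU
cycle 20: I4 finished on MulU; I5→R6
cycle 21: I4→R3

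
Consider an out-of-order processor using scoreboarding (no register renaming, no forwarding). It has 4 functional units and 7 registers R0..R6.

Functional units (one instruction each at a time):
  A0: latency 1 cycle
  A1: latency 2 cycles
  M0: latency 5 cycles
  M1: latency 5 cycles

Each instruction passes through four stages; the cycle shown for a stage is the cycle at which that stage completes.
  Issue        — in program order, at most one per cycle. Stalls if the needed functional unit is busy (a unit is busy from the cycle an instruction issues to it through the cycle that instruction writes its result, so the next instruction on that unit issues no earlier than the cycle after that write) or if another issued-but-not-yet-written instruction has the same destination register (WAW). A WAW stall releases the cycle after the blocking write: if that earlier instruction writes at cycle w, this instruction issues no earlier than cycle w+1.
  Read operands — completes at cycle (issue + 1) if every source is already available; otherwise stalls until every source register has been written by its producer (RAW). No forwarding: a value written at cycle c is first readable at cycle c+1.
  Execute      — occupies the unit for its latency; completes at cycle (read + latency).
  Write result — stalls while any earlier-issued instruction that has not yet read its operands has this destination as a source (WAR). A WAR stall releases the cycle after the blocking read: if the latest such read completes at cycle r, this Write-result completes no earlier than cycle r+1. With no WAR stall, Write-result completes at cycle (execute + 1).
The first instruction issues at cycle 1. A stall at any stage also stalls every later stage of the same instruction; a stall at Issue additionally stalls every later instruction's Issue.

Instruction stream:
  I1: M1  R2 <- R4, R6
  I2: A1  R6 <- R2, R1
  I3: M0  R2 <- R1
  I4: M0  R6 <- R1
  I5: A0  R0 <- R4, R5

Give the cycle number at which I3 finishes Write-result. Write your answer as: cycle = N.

cycle 1: I1 dispatched to M1
cycle 2: I1 operands ready · I2 dispatched to A1
cycle 7: I1 complete
cycle 8: R2←I1
cycle 9: I2 operands ready · I3 dispatched to M0
cycle 10: I3 operands ready
cycle 11: I2 complete
cycle 12: R6←I2
cycle 15: I3 complete
cycle 16: R2←I3
cycle 17: I4 dispatched to M0
cycle 18: I4 operands ready · I5 dispatched to A0
cycle 19: I5 operands ready
cycle 20: I5 complete
cycle 21: R0←I5
cycle 23: I4 complete
cycle 24: R6←I4

cycle = 16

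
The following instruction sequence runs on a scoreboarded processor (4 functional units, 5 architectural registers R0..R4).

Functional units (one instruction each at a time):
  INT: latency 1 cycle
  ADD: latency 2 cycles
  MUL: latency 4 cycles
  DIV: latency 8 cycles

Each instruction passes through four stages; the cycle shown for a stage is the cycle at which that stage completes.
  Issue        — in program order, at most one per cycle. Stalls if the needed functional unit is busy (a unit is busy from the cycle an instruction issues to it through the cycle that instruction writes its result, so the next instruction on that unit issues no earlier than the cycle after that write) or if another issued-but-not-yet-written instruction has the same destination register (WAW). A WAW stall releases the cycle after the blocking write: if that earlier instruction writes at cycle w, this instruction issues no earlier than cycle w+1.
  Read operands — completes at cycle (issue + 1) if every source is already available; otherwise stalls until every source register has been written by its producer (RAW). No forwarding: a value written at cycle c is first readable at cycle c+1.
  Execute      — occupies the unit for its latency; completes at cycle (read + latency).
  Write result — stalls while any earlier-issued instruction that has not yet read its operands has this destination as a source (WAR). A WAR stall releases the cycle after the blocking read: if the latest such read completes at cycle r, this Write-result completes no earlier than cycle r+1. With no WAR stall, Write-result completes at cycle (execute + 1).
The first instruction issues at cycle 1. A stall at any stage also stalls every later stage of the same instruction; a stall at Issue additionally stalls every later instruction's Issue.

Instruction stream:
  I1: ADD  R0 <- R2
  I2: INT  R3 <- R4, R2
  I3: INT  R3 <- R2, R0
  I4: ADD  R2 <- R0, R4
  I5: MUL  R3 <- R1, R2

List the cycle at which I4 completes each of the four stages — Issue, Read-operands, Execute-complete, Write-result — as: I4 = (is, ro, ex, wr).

I4 = (7, 8, 10, 11)

  I1 | 1 | 2 | 4 | 5
  I2 | 2 | 3 | 4 | 5
  I3 | 6 | 7 | 8 | 9   struct: INT busy until I2 writes@5
  I4 | 7 | 8 | 10 | 11
  I5 | 10 | 12 | 16 | 17   WAW R3: wait I3 write@9 · RAW R2: wait I4 write@11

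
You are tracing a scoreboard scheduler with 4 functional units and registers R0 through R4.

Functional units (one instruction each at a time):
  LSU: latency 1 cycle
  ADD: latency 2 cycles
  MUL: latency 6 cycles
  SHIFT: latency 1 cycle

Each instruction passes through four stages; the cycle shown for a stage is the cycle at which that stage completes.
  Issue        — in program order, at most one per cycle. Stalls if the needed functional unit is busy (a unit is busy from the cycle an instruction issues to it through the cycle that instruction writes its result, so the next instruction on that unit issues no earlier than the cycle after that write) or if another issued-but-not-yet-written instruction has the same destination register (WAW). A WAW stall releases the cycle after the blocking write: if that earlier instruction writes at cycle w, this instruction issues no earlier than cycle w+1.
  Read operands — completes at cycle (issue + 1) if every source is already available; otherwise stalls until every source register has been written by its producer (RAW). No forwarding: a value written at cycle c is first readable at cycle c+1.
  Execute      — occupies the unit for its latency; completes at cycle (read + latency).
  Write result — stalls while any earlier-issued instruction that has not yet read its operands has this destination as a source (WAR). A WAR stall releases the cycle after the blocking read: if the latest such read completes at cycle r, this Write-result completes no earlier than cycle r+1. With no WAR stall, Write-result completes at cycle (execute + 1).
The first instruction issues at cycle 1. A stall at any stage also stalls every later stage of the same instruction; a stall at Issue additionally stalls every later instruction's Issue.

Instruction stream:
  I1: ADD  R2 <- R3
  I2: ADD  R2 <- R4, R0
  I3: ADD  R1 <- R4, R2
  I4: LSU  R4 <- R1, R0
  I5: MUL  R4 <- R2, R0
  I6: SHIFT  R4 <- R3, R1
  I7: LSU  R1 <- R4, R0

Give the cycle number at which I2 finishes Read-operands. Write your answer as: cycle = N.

cycle = 7

I1  is:1  ro:2  ex:4  wr:5
I2  is:6  ro:7  ex:9  wr:10  — struct: ADD busy until I1 writes@5
I3  is:11  ro:12  ex:14  wr:15  — struct: ADD busy until I2 writes@10
I4  is:12  ro:16  ex:17  wr:18  — RAW R1: wait I3 write@15
I5  is:19  ro:20  ex:26  wr:27  — WAW R4: wait I4 write@18
I6  is:28  ro:29  ex:30  wr:31  — WAW R4: wait I5 write@27
I7  is:29  ro:32  ex:33  wr:34  — RAW R4: wait I6 write@31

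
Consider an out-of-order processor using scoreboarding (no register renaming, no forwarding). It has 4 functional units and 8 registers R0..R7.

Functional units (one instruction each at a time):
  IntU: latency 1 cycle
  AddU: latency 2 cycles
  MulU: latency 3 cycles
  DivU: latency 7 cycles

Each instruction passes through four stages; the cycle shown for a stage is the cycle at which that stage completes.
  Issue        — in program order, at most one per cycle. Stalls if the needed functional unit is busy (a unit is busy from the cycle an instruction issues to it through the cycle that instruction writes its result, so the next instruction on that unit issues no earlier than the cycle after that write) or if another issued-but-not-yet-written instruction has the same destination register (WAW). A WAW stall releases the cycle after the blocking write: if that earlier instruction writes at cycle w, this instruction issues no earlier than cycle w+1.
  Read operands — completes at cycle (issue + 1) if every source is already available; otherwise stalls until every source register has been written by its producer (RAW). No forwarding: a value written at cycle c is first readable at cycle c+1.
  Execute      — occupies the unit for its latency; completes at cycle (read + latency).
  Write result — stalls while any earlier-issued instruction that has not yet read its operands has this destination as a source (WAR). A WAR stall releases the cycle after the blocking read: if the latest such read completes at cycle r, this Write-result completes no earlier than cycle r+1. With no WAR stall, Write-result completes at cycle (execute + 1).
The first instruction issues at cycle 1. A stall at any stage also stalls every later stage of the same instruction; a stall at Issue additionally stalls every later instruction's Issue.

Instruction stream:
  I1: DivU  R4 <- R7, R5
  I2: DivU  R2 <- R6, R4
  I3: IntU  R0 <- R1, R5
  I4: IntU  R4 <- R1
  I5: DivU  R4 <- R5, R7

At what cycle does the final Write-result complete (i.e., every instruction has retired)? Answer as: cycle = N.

[1] issue I1 (DivU)
[2] I1 read-ops
[9] I1 finished on DivU
[10] I1→R4
[11] issue I2 (DivU)
[12] I2 read-ops · issue I3 (IntU)
[13] I3 read-ops
[14] I3 finished on IntU
[15] I3→R0
[16] issue I4 (IntU)
[17] I4 read-ops
[18] I4 finished on IntU
[19] I2 finished on DivU · I4→R4
[20] I2→R2
[21] issue I5 (DivU)
[22] I5 read-ops
[29] I5 finished on DivU
[30] I5→R4

cycle = 30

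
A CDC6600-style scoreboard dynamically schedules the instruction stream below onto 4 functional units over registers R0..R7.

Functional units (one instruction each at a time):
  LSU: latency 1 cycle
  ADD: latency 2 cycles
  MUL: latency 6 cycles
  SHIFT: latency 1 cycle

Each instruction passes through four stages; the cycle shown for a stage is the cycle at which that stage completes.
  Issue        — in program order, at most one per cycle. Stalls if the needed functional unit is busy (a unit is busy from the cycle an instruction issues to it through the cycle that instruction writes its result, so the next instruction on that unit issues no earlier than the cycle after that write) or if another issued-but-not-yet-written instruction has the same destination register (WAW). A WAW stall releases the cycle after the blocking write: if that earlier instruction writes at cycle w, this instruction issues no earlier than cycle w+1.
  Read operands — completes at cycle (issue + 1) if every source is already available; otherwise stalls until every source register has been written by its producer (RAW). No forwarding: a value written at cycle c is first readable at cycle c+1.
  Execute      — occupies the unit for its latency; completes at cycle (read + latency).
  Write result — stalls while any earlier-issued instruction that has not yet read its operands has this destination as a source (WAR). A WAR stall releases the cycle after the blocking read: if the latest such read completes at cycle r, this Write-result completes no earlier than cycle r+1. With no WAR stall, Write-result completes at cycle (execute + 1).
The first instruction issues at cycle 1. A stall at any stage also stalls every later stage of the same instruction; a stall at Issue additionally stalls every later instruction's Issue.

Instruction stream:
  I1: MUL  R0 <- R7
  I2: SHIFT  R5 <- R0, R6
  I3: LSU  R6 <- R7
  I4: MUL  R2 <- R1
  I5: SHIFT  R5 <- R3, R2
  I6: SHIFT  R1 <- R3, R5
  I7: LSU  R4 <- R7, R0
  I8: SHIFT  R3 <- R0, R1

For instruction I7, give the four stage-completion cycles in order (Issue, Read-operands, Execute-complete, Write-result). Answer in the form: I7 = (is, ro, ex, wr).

cycle 1: I1 issues→MUL
cycle 2: I1 reads; I2 issues→SHIFT
cycle 3: I3 issues→LSU
cycle 4: I3 reads
cycle 5: I3 exec-done
cycle 8: I1 exec-done
cycle 9: I1 writes R0
cycle 10: I2 reads; I4 issues→MUL
cycle 11: I2 exec-done; I3 writes R6; I4 reads
cycle 12: I2 writes R5
cycle 13: I5 issues→SHIFT
cycle 17: I4 exec-done
cycle 18: I4 writes R2
cycle 19: I5 reads
cycle 20: I5 exec-done
cycle 21: I5 writes R5
cycle 22: I6 issues→SHIFT
cycle 23: I6 reads; I7 issues→LSU
cycle 24: I6 exec-done; I7 reads
cycle 25: I6 writes R1; I7 exec-done
cycle 26: I7 writes R4; I8 issues→SHIFT
cycle 27: I8 reads
cycle 28: I8 exec-done
cycle 29: I8 writes R3

I7 = (23, 24, 25, 26)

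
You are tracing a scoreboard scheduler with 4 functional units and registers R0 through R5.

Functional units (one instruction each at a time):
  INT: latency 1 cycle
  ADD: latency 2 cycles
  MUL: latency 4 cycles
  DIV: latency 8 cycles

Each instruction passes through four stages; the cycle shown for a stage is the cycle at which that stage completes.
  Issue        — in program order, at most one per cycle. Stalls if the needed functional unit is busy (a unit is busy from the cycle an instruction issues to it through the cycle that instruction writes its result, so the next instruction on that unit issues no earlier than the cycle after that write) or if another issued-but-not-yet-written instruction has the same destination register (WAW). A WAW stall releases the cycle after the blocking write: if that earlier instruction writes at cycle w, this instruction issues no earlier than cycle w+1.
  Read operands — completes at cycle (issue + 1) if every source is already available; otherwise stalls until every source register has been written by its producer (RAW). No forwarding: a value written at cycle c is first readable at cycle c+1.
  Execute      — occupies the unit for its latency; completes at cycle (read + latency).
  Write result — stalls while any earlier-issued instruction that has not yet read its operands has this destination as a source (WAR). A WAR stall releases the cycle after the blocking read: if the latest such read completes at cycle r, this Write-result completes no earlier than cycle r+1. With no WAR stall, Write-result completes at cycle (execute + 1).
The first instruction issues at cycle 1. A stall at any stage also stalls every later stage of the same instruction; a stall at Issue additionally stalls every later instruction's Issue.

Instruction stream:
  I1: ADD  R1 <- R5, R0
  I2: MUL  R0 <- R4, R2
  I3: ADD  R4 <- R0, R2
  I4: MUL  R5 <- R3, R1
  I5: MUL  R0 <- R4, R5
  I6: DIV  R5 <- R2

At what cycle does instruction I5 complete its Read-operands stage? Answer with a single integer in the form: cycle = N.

I1: IS=1 RO=2 EX=4 WR=5
I2: IS=2 RO=3 EX=7 WR=8
I3: IS=6 RO=9 EX=11 WR=12  [struct: ADD busy until I1 writes@5; RAW R0: wait I2 write@8]
I4: IS=9 RO=10 EX=14 WR=15  [struct: MUL busy until I2 writes@8]
I5: IS=16 RO=17 EX=21 WR=22  [struct: MUL busy until I4 writes@15]
I6: IS=17 RO=18 EX=26 WR=27

cycle = 17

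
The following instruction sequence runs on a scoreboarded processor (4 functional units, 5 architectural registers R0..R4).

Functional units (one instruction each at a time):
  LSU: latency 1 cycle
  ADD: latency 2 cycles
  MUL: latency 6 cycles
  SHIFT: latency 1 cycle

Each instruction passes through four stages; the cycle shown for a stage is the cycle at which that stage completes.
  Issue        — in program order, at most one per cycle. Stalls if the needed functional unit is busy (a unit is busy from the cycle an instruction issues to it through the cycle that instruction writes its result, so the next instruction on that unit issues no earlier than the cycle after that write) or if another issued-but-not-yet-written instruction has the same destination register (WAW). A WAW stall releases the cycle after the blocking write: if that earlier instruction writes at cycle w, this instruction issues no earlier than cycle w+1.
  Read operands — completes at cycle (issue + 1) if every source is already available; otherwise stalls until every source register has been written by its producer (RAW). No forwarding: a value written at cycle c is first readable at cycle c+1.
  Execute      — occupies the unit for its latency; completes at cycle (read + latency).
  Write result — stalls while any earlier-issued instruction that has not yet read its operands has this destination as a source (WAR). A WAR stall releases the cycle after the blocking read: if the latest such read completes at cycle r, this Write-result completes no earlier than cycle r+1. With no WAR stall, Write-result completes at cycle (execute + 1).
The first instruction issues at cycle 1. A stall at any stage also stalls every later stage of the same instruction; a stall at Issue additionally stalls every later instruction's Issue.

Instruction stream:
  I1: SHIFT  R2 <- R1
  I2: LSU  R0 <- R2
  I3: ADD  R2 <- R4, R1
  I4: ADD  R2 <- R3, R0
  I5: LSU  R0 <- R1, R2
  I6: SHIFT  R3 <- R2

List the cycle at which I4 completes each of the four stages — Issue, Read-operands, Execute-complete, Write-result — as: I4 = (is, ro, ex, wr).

I4 = (10, 11, 13, 14)

cycle 1: I1 dispatched to SHIFT
cycle 2: I1 operands ready · I2 dispatched to LSU
cycle 3: I1 complete
cycle 4: R2←I1
cycle 5: I2 operands ready · I3 dispatched to ADD
cycle 6: I2 complete · I3 operands ready
cycle 7: R0←I2
cycle 8: I3 complete
cycle 9: R2←I3
cycle 10: I4 dispatched to ADD
cycle 11: I4 operands ready · I5 dispatched to LSU
cycle 12: I6 dispatched to SHIFT
cycle 13: I4 complete
cycle 14: R2←I4
cycle 15: I5 operands ready · I6 operands ready
cycle 16: I5 complete · I6 complete
cycle 17: R0←I5 · R3←I6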